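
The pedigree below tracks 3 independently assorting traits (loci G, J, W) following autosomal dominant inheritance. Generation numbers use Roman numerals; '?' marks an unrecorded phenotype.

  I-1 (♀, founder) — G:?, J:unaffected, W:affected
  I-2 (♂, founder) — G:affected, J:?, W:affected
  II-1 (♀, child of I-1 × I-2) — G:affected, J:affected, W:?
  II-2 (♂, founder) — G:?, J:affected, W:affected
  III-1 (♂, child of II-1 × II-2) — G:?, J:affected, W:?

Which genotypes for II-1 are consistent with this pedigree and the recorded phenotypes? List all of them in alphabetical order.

G/I-1 ? ·: gg|Gg|GG
G/I-2 aff ·: Gg|GG
G/II-1 aff I-1×I-2: Gg|GG
G/II-2 ? ·: gg|Gg|GG
G/III-1 ? II-1×II-2: gg|Gg|GG
⇒ G over [I-1,I-2,II-1,II-2,III-1]: 51 consistent
J/I-1 un ·: jj
J/I-2 ? ·: Jj|JJ
J/II-1 aff I-1×I-2: Jj
J/II-2 aff ·: Jj|JJ
J/III-1 aff II-1×II-2: Jj|JJ
⇒ J over [I-1,I-2,II-1,II-2,III-1]: 8 consistent
W/I-1 aff ·: Ww|WW
W/I-2 aff ·: Ww|WW
W/II-1 ? I-1×I-2: ww|Ww|WW
W/II-2 aff ·: Ww|WW
W/III-1 ? II-1×II-2: ww|Ww|WW
⇒ W over [I-1,I-2,II-1,II-2,III-1]: 30 consistent

II-1 ∈ {GG Jj WW, GG Jj Ww, GG Jj ww, Gg Jj WW, Gg Jj Ww, Gg Jj ww}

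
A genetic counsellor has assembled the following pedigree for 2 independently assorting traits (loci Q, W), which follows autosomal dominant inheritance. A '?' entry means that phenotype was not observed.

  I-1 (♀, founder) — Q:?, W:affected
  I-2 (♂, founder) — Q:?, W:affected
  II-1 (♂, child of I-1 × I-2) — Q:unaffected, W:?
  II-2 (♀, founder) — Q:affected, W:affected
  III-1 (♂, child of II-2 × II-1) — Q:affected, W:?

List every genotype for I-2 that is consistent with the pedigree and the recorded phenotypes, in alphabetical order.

I-2 ∈ {Qq WW, Qq Ww, qq WW, qq Ww}

Q/I-1 ? ·: qq|Qq
Q/I-2 ? ·: qq|Qq
Q/II-1 un I-1×I-2: qq
Q/II-2 aff ·: Qq|QQ
Q/III-1 aff II-2×II-1: Qq
⇒ Q over [I-1,I-2,II-1,II-2,III-1]: 8 consistent
W/I-1 aff ·: Ww|WW
W/I-2 aff ·: Ww|WW
W/II-1 ? I-1×I-2: ww|Ww|WW
W/II-2 aff ·: Ww|WW
W/III-1 ? II-2×II-1: ww|Ww|WW
⇒ W over [I-1,I-2,II-1,II-2,III-1]: 30 consistent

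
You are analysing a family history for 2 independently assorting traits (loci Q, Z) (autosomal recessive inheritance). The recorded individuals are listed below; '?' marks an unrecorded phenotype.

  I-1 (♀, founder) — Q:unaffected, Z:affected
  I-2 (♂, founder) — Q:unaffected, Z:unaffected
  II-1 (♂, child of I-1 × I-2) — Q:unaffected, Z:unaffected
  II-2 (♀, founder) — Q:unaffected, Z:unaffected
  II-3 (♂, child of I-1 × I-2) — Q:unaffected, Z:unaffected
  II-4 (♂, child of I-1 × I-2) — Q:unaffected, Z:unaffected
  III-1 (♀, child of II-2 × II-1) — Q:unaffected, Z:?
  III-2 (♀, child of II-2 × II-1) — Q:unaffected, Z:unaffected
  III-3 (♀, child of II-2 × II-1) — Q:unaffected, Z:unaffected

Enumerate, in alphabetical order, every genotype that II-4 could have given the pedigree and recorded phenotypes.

II-4 ∈ {QQ Zz, Qq Zz}

Q/I-1 un ·: QQ|Qq
Q/I-2 un ·: QQ|Qq
Q/II-1 un I-1×I-2: QQ|Qq
Q/II-2 un ·: QQ|Qq
Q/II-3 un I-1×I-2: QQ|Qq
Q/II-4 un I-1×I-2: QQ|Qq
Q/III-1 un II-2×II-1: QQ|Qq
Q/III-2 un II-2×II-1: QQ|Qq
Q/III-3 un II-2×II-1: QQ|Qq
⇒ Q over [I-1,I-2,II-1,II-2,II-3,II-4,III-1,III-2,III-3]: 309 consistent
Z/I-1 aff ·: zz
Z/I-2 un ·: ZZ|Zz
Z/II-1 un I-1×I-2: Zz
Z/II-2 un ·: ZZ|Zz
Z/II-3 un I-1×I-2: Zz
Z/II-4 un I-1×I-2: Zz
Z/III-1 ? II-2×II-1: ZZ|Zz|zz
Z/III-2 un II-2×II-1: ZZ|Zz
Z/III-3 un II-2×II-1: ZZ|Zz
⇒ Z over [I-1,I-2,II-1,II-2,II-3,II-4,III-1,III-2,III-3]: 40 consistent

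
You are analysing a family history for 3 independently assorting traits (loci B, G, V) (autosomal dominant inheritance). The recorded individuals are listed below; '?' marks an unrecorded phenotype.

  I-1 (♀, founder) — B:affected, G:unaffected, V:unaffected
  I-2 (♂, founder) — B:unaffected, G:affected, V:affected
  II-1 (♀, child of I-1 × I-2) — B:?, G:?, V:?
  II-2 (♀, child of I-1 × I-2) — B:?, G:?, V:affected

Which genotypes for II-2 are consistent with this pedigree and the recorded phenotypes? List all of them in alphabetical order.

B/I-1 aff ·: Bb|BB
B/I-2 un ·: bb
B/II-1 ? I-1×I-2: bb|Bb
B/II-2 ? I-1×I-2: bb|Bb
⇒ B over [I-1,I-2,II-1,II-2]: 5 consistent
G/I-1 un ·: gg
G/I-2 aff ·: Gg|GG
G/II-1 ? I-1×I-2: gg|Gg
G/II-2 ? I-1×I-2: gg|Gg
⇒ G over [I-1,I-2,II-1,II-2]: 5 consistent
V/I-1 un ·: vv
V/I-2 aff ·: Vv|VV
V/II-1 ? I-1×I-2: vv|Vv
V/II-2 aff I-1×I-2: Vv
⇒ V over [I-1,I-2,II-1,II-2]: 3 consistent

II-2 ∈ {Bb Gg Vv, Bb gg Vv, bb Gg Vv, bb gg Vv}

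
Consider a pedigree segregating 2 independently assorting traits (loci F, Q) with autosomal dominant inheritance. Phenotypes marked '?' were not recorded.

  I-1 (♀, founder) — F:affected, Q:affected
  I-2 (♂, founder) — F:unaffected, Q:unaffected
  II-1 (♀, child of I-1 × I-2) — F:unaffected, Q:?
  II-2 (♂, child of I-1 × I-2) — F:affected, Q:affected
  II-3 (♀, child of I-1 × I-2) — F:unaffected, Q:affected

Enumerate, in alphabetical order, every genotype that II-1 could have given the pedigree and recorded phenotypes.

F/I-1 aff ·: Ff
F/I-2 un ·: ff
F/II-1 un I-1×I-2: ff
F/II-2 aff I-1×I-2: Ff
F/II-3 un I-1×I-2: ff
⇒ F over [I-1,I-2,II-1,II-2,II-3]: 1 consistent
Q/I-1 aff ·: Qq|QQ
Q/I-2 un ·: qq
Q/II-1 ? I-1×I-2: qq|Qq
Q/II-2 aff I-1×I-2: Qq
Q/II-3 aff I-1×I-2: Qq
⇒ Q over [I-1,I-2,II-1,II-2,II-3]: 3 consistent

II-1 ∈ {ff Qq, ff qq}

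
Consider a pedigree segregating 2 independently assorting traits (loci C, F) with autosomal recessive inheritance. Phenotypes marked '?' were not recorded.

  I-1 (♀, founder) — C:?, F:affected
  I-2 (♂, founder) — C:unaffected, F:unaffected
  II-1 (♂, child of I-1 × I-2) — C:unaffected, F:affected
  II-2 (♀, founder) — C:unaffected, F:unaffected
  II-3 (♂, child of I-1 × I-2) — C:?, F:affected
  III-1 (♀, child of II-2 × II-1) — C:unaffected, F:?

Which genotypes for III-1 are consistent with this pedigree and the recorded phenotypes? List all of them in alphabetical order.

C/I-1 ? ·: CC|Cc|cc
C/I-2 un ·: CC|Cc
C/II-1 un I-1×I-2: CC|Cc
C/II-2 un ·: CC|Cc
C/II-3 ? I-1×I-2: CC|Cc|cc
C/III-1 un II-2×II-1: CC|Cc
⇒ C over [I-1,I-2,II-1,II-2,II-3,III-1]: 64 consistent
F/I-1 aff ·: ff
F/I-2 un ·: Ff
F/II-1 aff I-1×I-2: ff
F/II-2 un ·: FF|Ff
F/II-3 aff I-1×I-2: ff
F/III-1 ? II-2×II-1: Ff|ff
⇒ F over [I-1,I-2,II-1,II-2,II-3,III-1]: 3 consistent

III-1 ∈ {CC Ff, CC ff, Cc Ff, Cc ff}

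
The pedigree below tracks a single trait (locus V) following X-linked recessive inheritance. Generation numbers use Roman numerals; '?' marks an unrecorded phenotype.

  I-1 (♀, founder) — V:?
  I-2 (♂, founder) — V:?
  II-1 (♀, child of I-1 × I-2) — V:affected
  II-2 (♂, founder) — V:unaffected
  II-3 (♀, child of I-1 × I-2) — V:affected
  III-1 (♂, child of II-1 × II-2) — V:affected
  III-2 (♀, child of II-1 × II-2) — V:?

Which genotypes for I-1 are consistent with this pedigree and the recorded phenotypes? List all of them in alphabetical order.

V/I-1 ? ·: X^VX^v|X^vX^v
V/I-2 ? ·: X^vY
V/II-1 aff I-1×I-2: X^vX^v
V/II-2 un ·: X^VY
V/II-3 aff I-1×I-2: X^vX^v
V/III-1 aff II-1×II-2: X^vY
V/III-2 ? II-1×II-2: X^VX^v
⇒ V over [I-1,I-2,II-1,II-2,II-3,III-1,III-2]: 2 consistent

I-1 ∈ {X^VX^v, X^vX^v}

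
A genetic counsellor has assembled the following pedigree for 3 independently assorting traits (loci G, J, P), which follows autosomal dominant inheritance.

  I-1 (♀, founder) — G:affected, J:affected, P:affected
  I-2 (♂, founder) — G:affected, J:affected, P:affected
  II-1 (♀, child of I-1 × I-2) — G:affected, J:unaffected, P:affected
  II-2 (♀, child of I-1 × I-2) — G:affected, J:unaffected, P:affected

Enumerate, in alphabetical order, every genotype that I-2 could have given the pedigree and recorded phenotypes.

I-2 ∈ {GG Jj PP, GG Jj Pp, Gg Jj PP, Gg Jj Pp}

G/I-1 aff ·: Gg|GG
G/I-2 aff ·: Gg|GG
G/II-1 aff I-1×I-2: Gg|GG
G/II-2 aff I-1×I-2: Gg|GG
⇒ G over [I-1,I-2,II-1,II-2]: 13 consistent
J/I-1 aff ·: Jj
J/I-2 aff ·: Jj
J/II-1 un I-1×I-2: jj
J/II-2 un I-1×I-2: jj
⇒ J over [I-1,I-2,II-1,II-2]: 1 consistent
P/I-1 aff ·: Pp|PP
P/I-2 aff ·: Pp|PP
P/II-1 aff I-1×I-2: Pp|PP
P/II-2 aff I-1×I-2: Pp|PP
⇒ P over [I-1,I-2,II-1,II-2]: 13 consistent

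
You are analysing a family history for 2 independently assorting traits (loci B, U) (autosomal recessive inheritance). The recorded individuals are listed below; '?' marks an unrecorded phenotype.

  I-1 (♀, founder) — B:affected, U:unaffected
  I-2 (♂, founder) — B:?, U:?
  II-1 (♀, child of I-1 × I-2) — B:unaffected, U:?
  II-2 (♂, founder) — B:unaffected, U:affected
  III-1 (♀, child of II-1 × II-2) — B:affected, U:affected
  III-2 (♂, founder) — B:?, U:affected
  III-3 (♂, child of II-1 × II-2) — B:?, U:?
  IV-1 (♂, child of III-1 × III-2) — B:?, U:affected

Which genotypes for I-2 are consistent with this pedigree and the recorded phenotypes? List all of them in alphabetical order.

I-2 ∈ {BB UU, BB Uu, BB uu, Bb UU, Bb Uu, Bb uu}

B/I-1 aff ·: bb
B/I-2 ? ·: BB|Bb
B/II-1 un I-1×I-2: Bb
B/II-2 un ·: Bb
B/III-1 aff II-1×II-2: bb
B/III-2 ? ·: BB|Bb|bb
B/III-3 ? II-1×II-2: BB|Bb|bb
B/IV-1 ? III-1×III-2: Bb|bb
⇒ B over [I-1,I-2,II-1,II-2,III-1,III-2,III-3,IV-1]: 24 consistent
U/I-1 un ·: UU|Uu
U/I-2 ? ·: UU|Uu|uu
U/II-1 ? I-1×I-2: Uu|uu
U/II-2 aff ·: uu
U/III-1 aff II-1×II-2: uu
U/III-2 aff ·: uu
U/III-3 ? II-1×II-2: Uu|uu
U/IV-1 aff III-1×III-2: uu
⇒ U over [I-1,I-2,II-1,II-2,III-1,III-2,III-3,IV-1]: 12 consistent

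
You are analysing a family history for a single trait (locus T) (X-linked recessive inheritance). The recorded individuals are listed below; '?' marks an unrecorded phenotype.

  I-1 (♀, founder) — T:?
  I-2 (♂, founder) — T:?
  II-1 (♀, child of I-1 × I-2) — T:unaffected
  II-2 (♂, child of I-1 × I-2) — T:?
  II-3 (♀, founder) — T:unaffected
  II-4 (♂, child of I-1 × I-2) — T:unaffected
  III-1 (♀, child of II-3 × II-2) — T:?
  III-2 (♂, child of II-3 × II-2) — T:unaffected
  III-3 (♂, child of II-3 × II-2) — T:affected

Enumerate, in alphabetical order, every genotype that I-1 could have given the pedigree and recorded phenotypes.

T/I-1 ? ·: X^TX^T|X^TX^t
T/I-2 ? ·: X^TY|X^tY
T/II-1 un I-1×I-2: X^TX^T|X^TX^t
T/II-2 ? I-1×I-2: X^TY|X^tY
T/II-3 un ·: X^TX^t
T/II-4 un I-1×I-2: X^TY
T/III-1 ? II-3×II-2: X^TX^T|X^TX^t|X^tX^t
T/III-2 un II-3×II-2: X^TY
T/III-3 aff II-3×II-2: X^tY
⇒ T over [I-1,I-2,II-1,II-2,II-3,II-4,III-1,III-2,III-3]: 16 consistent

I-1 ∈ {X^TX^T, X^TX^t}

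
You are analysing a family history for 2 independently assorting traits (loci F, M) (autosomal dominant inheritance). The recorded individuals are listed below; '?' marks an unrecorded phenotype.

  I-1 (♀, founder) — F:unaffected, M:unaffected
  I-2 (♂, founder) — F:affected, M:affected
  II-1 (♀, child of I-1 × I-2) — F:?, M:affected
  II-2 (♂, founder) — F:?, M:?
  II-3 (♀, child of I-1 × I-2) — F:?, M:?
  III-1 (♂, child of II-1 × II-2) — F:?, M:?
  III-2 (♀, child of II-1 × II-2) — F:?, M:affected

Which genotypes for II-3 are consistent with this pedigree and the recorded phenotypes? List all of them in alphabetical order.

F/I-1 un ·: ff
F/I-2 aff ·: Ff|FF
F/II-1 ? I-1×I-2: ff|Ff
F/II-2 ? ·: ff|Ff|FF
F/II-3 ? I-1×I-2: ff|Ff
F/III-1 ? II-1×II-2: ff|Ff|FF
F/III-2 ? II-1×II-2: ff|Ff|FF
⇒ F over [I-1,I-2,II-1,II-2,II-3,III-1,III-2]: 63 consistent
M/I-1 un ·: mm
M/I-2 aff ·: Mm|MM
M/II-1 aff I-1×I-2: Mm
M/II-2 ? ·: mm|Mm|MM
M/II-3 ? I-1×I-2: mm|Mm
M/III-1 ? II-1×II-2: mm|Mm|MM
M/III-2 aff II-1×II-2: Mm|MM
⇒ M over [I-1,I-2,II-1,II-2,II-3,III-1,III-2]: 36 consistent

II-3 ∈ {Ff Mm, Ff mm, ff Mm, ff mm}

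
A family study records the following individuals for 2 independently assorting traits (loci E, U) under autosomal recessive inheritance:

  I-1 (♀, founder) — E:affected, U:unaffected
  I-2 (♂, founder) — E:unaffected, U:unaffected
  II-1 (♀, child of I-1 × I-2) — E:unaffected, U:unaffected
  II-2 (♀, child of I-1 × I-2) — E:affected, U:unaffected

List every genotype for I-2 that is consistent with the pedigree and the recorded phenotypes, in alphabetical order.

I-2 ∈ {Ee UU, Ee Uu}

E/I-1 aff ·: ee
E/I-2 un ·: Ee
E/II-1 un I-1×I-2: Ee
E/II-2 aff I-1×I-2: ee
⇒ E over [I-1,I-2,II-1,II-2]: 1 consistent
U/I-1 un ·: UU|Uu
U/I-2 un ·: UU|Uu
U/II-1 un I-1×I-2: UU|Uu
U/II-2 un I-1×I-2: UU|Uu
⇒ U over [I-1,I-2,II-1,II-2]: 13 consistent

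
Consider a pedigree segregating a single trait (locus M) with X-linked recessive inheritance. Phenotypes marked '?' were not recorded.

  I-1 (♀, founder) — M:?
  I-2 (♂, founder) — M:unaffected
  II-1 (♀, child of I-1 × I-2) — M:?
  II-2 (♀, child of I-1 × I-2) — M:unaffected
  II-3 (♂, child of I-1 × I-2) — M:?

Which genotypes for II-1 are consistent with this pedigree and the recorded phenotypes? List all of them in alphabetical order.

M/I-1 ? ·: X^MX^M|X^MX^m|X^mX^m
M/I-2 un ·: X^MY
M/II-1 ? I-1×I-2: X^MX^M|X^MX^m
M/II-2 un I-1×I-2: X^MX^M|X^MX^m
M/II-3 ? I-1×I-2: X^MY|X^mY
⇒ M over [I-1,I-2,II-1,II-2,II-3]: 10 consistent

II-1 ∈ {X^MX^M, X^MX^m}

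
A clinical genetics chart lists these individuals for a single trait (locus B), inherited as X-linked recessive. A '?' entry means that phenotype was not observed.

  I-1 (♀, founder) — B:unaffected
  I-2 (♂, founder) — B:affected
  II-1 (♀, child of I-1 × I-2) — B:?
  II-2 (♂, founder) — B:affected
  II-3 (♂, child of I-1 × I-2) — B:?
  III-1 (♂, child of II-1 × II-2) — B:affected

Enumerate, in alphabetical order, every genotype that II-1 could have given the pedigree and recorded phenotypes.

II-1 ∈ {X^BX^b, X^bX^b}

B/I-1 un ·: X^BX^B|X^BX^b
B/I-2 aff ·: X^bY
B/II-1 ? I-1×I-2: X^BX^b|X^bX^b
B/II-2 aff ·: X^bY
B/II-3 ? I-1×I-2: X^BY|X^bY
B/III-1 aff II-1×II-2: X^bY
⇒ B over [I-1,I-2,II-1,II-2,II-3,III-1]: 5 consistent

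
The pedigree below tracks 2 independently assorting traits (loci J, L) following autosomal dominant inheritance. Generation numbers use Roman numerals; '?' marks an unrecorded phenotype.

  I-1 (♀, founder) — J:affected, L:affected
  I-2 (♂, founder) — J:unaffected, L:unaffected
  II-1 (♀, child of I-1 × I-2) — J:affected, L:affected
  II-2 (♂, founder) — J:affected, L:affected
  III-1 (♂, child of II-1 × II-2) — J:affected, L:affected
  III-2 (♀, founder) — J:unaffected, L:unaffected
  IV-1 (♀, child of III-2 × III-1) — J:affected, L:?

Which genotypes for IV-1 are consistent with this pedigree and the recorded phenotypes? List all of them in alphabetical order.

J/I-1 aff ·: Jj|JJ
J/I-2 un ·: jj
J/II-1 aff I-1×I-2: Jj
J/II-2 aff ·: Jj|JJ
J/III-1 aff II-1×II-2: Jj|JJ
J/III-2 un ·: jj
J/IV-1 aff III-2×III-1: Jj
⇒ J over [I-1,I-2,II-1,II-2,III-1,III-2,IV-1]: 8 consistent
L/I-1 aff ·: Ll|LL
L/I-2 un ·: ll
L/II-1 aff I-1×I-2: Ll
L/II-2 aff ·: Ll|LL
L/III-1 aff II-1×II-2: Ll|LL
L/III-2 un ·: ll
L/IV-1 ? III-2×III-1: ll|Ll
⇒ L over [I-1,I-2,II-1,II-2,III-1,III-2,IV-1]: 12 consistent

IV-1 ∈ {Jj Ll, Jj ll}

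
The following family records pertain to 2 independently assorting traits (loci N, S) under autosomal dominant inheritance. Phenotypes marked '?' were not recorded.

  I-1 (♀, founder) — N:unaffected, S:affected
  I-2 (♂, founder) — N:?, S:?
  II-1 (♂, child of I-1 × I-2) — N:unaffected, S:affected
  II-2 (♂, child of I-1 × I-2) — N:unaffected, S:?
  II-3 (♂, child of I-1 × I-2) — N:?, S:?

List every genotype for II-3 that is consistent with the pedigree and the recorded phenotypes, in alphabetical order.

N/I-1 un ·: nn
N/I-2 ? ·: nn|Nn
N/II-1 un I-1×I-2: nn
N/II-2 un I-1×I-2: nn
N/II-3 ? I-1×I-2: nn|Nn
⇒ N over [I-1,I-2,II-1,II-2,II-3]: 3 consistent
S/I-1 aff ·: Ss|SS
S/I-2 ? ·: ss|Ss|SS
S/II-1 aff I-1×I-2: Ss|SS
S/II-2 ? I-1×I-2: ss|Ss|SS
S/II-3 ? I-1×I-2: ss|Ss|SS
⇒ S over [I-1,I-2,II-1,II-2,II-3]: 40 consistent

II-3 ∈ {Nn SS, Nn Ss, Nn ss, nn SS, nn Ss, nn ss}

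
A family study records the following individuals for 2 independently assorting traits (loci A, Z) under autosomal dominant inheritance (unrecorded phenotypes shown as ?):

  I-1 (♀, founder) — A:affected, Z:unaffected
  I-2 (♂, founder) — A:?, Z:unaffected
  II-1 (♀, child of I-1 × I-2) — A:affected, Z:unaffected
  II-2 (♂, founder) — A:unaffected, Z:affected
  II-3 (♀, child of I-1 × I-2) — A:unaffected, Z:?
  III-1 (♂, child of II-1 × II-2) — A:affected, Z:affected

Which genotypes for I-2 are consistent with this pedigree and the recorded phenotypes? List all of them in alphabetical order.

I-2 ∈ {Aa zz, aa zz}

A/I-1 aff ·: Aa
A/I-2 ? ·: aa|Aa
A/II-1 aff I-1×I-2: Aa|AA
A/II-2 un ·: aa
A/II-3 un I-1×I-2: aa
A/III-1 aff II-1×II-2: Aa
⇒ A over [I-1,I-2,II-1,II-2,II-3,III-1]: 3 consistent
Z/I-1 un ·: zz
Z/I-2 un ·: zz
Z/II-1 un I-1×I-2: zz
Z/II-2 aff ·: Zz|ZZ
Z/II-3 ? I-1×I-2: zz
Z/III-1 aff II-1×II-2: Zz
⇒ Z over [I-1,I-2,II-1,II-2,II-3,III-1]: 2 consistent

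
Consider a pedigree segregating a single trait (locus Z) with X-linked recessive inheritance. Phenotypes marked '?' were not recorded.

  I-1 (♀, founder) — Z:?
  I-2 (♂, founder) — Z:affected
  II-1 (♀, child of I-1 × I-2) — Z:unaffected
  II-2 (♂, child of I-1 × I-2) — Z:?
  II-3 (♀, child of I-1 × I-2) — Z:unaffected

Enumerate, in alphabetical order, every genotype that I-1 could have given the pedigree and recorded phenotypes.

I-1 ∈ {X^ZX^Z, X^ZX^z}

Z/I-1 ? ·: X^ZX^Z|X^ZX^z
Z/I-2 aff ·: X^zY
Z/II-1 un I-1×I-2: X^ZX^z
Z/II-2 ? I-1×I-2: X^ZY|X^zY
Z/II-3 un I-1×I-2: X^ZX^z
⇒ Z over [I-1,I-2,II-1,II-2,II-3]: 3 consistent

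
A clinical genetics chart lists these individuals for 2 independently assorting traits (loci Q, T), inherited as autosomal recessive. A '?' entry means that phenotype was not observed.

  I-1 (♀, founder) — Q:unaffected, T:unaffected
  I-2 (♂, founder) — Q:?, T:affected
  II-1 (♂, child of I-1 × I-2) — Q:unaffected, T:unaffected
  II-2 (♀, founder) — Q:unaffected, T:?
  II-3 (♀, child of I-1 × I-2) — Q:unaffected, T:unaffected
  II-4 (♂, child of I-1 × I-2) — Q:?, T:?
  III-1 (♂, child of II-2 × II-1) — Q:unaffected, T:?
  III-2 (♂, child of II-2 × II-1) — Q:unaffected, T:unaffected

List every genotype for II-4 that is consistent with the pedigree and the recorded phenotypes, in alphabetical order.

II-4 ∈ {QQ Tt, QQ tt, Qq Tt, Qq tt, qq Tt, qq tt}

Q/I-1 un ·: QQ|Qq
Q/I-2 ? ·: QQ|Qq|qq
Q/II-1 un I-1×I-2: QQ|Qq
Q/II-2 un ·: QQ|Qq
Q/II-3 un I-1×I-2: QQ|Qq
Q/II-4 ? I-1×I-2: QQ|Qq|qq
Q/III-1 un II-2×II-1: QQ|Qq
Q/III-2 un II-2×II-1: QQ|Qq
⇒ Q over [I-1,I-2,II-1,II-2,II-3,II-4,III-1,III-2]: 211 consistent
T/I-1 un ·: TT|Tt
T/I-2 aff ·: tt
T/II-1 un I-1×I-2: Tt
T/II-2 ? ·: TT|Tt|tt
T/II-3 un I-1×I-2: Tt
T/II-4 ? I-1×I-2: Tt|tt
T/III-1 ? II-2×II-1: TT|Tt|tt
T/III-2 un II-2×II-1: TT|Tt
⇒ T over [I-1,I-2,II-1,II-2,II-3,II-4,III-1,III-2]: 36 consistent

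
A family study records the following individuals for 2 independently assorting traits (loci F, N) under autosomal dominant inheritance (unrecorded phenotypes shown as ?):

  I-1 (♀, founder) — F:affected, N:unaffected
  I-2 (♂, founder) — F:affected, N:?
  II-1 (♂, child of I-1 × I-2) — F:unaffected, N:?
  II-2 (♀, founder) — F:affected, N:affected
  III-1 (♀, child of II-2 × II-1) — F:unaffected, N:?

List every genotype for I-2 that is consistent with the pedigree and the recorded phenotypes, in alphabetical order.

F/I-1 aff ·: Ff
F/I-2 aff ·: Ff
F/II-1 un I-1×I-2: ff
F/II-2 aff ·: Ff
F/III-1 un II-2×II-1: ff
⇒ F over [I-1,I-2,II-1,II-2,III-1]: 1 consistent
N/I-1 un ·: nn
N/I-2 ? ·: nn|Nn|NN
N/II-1 ? I-1×I-2: nn|Nn
N/II-2 aff ·: Nn|NN
N/III-1 ? II-2×II-1: nn|Nn|NN
⇒ N over [I-1,I-2,II-1,II-2,III-1]: 16 consistent

I-2 ∈ {Ff NN, Ff Nn, Ff nn}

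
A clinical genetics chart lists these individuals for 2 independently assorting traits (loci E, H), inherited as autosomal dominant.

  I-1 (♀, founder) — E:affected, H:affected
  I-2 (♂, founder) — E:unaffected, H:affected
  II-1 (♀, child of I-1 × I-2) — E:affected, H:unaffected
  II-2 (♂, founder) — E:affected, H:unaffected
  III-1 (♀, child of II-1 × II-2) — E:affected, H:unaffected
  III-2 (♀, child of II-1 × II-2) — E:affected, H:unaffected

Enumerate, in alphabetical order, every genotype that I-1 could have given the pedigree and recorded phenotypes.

E/I-1 aff ·: Ee|EE
E/I-2 un ·: ee
E/II-1 aff I-1×I-2: Ee
E/II-2 aff ·: Ee|EE
E/III-1 aff II-1×II-2: Ee|EE
E/III-2 aff II-1×II-2: Ee|EE
⇒ E over [I-1,I-2,II-1,II-2,III-1,III-2]: 16 consistent
H/I-1 aff ·: Hh
H/I-2 aff ·: Hh
H/II-1 un I-1×I-2: hh
H/II-2 un ·: hh
H/III-1 un II-1×II-2: hh
H/III-2 un II-1×II-2: hh
⇒ H over [I-1,I-2,II-1,II-2,III-1,III-2]: 1 consistent

I-1 ∈ {EE Hh, Ee Hh}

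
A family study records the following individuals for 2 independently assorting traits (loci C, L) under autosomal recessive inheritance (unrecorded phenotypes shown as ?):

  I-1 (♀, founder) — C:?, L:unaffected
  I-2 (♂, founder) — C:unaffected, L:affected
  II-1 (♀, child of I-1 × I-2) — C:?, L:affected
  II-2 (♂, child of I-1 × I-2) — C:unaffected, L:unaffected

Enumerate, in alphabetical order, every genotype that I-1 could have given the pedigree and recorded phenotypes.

I-1 ∈ {CC Ll, Cc Ll, cc Ll}

C/I-1 ? ·: CC|Cc|cc
C/I-2 un ·: CC|Cc
C/II-1 ? I-1×I-2: CC|Cc|cc
C/II-2 un I-1×I-2: CC|Cc
⇒ C over [I-1,I-2,II-1,II-2]: 18 consistent
L/I-1 un ·: Ll
L/I-2 aff ·: ll
L/II-1 aff I-1×I-2: ll
L/II-2 un I-1×I-2: Ll
⇒ L over [I-1,I-2,II-1,II-2]: 1 consistent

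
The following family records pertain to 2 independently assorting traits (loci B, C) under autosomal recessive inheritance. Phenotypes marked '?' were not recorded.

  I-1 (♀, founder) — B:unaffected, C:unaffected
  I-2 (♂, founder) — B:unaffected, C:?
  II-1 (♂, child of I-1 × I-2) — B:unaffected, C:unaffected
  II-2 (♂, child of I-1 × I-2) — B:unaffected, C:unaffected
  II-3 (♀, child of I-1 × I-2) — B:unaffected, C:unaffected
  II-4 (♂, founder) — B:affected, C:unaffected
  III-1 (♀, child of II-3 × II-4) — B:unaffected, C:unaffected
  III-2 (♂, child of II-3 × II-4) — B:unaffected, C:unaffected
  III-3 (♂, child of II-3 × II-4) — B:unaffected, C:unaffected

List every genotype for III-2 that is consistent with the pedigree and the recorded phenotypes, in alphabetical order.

III-2 ∈ {Bb CC, Bb Cc}

B/I-1 un ·: BB|Bb
B/I-2 un ·: BB|Bb
B/II-1 un I-1×I-2: BB|Bb
B/II-2 un I-1×I-2: BB|Bb
B/II-3 un I-1×I-2: BB|Bb
B/II-4 aff ·: bb
B/III-1 un II-3×II-4: Bb
B/III-2 un II-3×II-4: Bb
B/III-3 un II-3×II-4: Bb
⇒ B over [I-1,I-2,II-1,II-2,II-3,II-4,III-1,III-2,III-3]: 25 consistent
C/I-1 un ·: CC|Cc
C/I-2 ? ·: CC|Cc|cc
C/II-1 un I-1×I-2: CC|Cc
C/II-2 un I-1×I-2: CC|Cc
C/II-3 un I-1×I-2: CC|Cc
C/II-4 un ·: CC|Cc
C/III-1 un II-3×II-4: CC|Cc
C/III-2 un II-3×II-4: CC|Cc
C/III-3 un II-3×II-4: CC|Cc
⇒ C over [I-1,I-2,II-1,II-2,II-3,II-4,III-1,III-2,III-3]: 341 consistent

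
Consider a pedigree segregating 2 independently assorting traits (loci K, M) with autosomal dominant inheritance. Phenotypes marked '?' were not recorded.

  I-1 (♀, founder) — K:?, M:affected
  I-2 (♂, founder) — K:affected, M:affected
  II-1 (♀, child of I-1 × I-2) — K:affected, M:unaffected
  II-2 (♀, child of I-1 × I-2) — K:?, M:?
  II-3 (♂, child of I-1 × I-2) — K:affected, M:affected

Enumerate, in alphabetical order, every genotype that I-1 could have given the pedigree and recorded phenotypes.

K/I-1 ? ·: kk|Kk|KK
K/I-2 aff ·: Kk|KK
K/II-1 aff I-1×I-2: Kk|KK
K/II-2 ? I-1×I-2: kk|Kk|KK
K/II-3 aff I-1×I-2: Kk|KK
⇒ K over [I-1,I-2,II-1,II-2,II-3]: 32 consistent
M/I-1 aff ·: Mm
M/I-2 aff ·: Mm
M/II-1 un I-1×I-2: mm
M/II-2 ? I-1×I-2: mm|Mm|MM
M/II-3 aff I-1×I-2: Mm|MM
⇒ M over [I-1,I-2,II-1,II-2,II-3]: 6 consistent

I-1 ∈ {KK Mm, Kk Mm, kk Mm}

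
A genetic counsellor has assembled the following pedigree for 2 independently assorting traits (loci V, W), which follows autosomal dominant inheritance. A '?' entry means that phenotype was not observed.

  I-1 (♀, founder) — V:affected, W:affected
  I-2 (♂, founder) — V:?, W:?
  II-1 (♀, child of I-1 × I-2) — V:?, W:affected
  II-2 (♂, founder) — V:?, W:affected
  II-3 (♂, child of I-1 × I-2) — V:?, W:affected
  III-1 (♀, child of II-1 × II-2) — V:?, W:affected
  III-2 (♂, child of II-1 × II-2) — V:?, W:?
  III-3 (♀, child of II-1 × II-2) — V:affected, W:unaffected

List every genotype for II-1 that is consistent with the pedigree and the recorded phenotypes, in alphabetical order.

V/I-1 aff ·: Vv|VV
V/I-2 ? ·: vv|Vv|VV
V/II-1 ? I-1×I-2: vv|Vv|VV
V/II-2 ? ·: vv|Vv|VV
V/II-3 ? I-1×I-2: vv|Vv|VV
V/III-1 ? II-1×II-2: vv|Vv|VV
V/III-2 ? II-1×II-2: vv|Vv|VV
V/III-3 aff II-1×II-2: Vv|VV
⇒ V over [I-1,I-2,II-1,II-2,II-3,III-1,III-2,III-3]: 405 consistent
W/I-1 aff ·: Ww|WW
W/I-2 ? ·: ww|Ww|WW
W/II-1 aff I-1×I-2: Ww
W/II-2 aff ·: Ww
W/II-3 aff I-1×I-2: Ww|WW
W/III-1 aff II-1×II-2: Ww|WW
W/III-2 ? II-1×II-2: ww|Ww|WW
W/III-3 un II-1×II-2: ww
⇒ W over [I-1,I-2,II-1,II-2,II-3,III-1,III-2,III-3]: 48 consistent

II-1 ∈ {VV Ww, Vv Ww, vv Ww}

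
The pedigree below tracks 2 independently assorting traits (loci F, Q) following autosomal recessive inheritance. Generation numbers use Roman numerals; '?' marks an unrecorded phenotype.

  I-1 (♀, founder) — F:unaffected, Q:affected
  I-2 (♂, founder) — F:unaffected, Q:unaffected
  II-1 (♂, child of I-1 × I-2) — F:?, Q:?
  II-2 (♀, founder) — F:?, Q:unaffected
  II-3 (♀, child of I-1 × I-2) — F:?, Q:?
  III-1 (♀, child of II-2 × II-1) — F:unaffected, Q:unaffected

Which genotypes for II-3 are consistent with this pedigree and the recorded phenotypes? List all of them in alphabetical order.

F/I-1 un ·: FF|Ff
F/I-2 un ·: FF|Ff
F/II-1 ? I-1×I-2: FF|Ff|ff
F/II-2 ? ·: FF|Ff|ff
F/II-3 ? I-1×I-2: FF|Ff|ff
F/III-1 un II-2×II-1: FF|Ff
⇒ F over [I-1,I-2,II-1,II-2,II-3,III-1]: 73 consistent
Q/I-1 aff ·: qq
Q/I-2 un ·: QQ|Qq
Q/II-1 ? I-1×I-2: Qq|qq
Q/II-2 un ·: QQ|Qq
Q/II-3 ? I-1×I-2: Qq|qq
Q/III-1 un II-2×II-1: QQ|Qq
⇒ Q over [I-1,I-2,II-1,II-2,II-3,III-1]: 16 consistent

II-3 ∈ {FF Qq, FF qq, Ff Qq, Ff qq, ff Qq, ff qq}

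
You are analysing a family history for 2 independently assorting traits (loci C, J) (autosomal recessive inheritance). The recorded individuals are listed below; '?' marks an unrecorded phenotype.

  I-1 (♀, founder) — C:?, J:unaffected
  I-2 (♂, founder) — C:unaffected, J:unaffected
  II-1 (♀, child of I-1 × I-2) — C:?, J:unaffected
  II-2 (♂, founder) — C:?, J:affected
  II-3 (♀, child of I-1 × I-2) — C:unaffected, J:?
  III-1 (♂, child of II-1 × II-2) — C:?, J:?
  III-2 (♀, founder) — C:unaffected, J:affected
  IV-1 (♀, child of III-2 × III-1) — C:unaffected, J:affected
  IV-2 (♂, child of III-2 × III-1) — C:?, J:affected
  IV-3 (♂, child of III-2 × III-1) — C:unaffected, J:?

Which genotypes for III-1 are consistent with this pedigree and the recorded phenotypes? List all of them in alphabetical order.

C/I-1 ? ·: CC|Cc|cc
C/I-2 un ·: CC|Cc
C/II-1 ? I-1×I-2: CC|Cc|cc
C/II-2 ? ·: CC|Cc|cc
C/II-3 un I-1×I-2: CC|Cc
C/III-1 ? II-1×II-2: CC|Cc|cc
C/III-2 un ·: CC|Cc
C/IV-1 un III-2×III-1: CC|Cc
C/IV-2 ? III-2×III-1: CC|Cc|cc
C/IV-3 un III-2×III-1: CC|Cc
⇒ C over [I-1,I-2,II-1,II-2,II-3,III-1,III-2,IV-1,IV-2,IV-3]: 1216 consistent
J/I-1 un ·: JJ|Jj
J/I-2 un ·: JJ|Jj
J/II-1 un I-1×I-2: JJ|Jj
J/II-2 aff ·: jj
J/II-3 ? I-1×I-2: JJ|Jj|jj
J/III-1 ? II-1×II-2: Jj|jj
J/III-2 aff ·: jj
J/IV-1 aff III-2×III-1: jj
J/IV-2 aff III-2×III-1: jj
J/IV-3 ? III-2×III-1: Jj|jj
⇒ J over [I-1,I-2,II-1,II-2,II-3,III-1,III-2,IV-1,IV-2,IV-3]: 37 consistent

III-1 ∈ {CC Jj, CC jj, Cc Jj, Cc jj, cc Jj, cc jj}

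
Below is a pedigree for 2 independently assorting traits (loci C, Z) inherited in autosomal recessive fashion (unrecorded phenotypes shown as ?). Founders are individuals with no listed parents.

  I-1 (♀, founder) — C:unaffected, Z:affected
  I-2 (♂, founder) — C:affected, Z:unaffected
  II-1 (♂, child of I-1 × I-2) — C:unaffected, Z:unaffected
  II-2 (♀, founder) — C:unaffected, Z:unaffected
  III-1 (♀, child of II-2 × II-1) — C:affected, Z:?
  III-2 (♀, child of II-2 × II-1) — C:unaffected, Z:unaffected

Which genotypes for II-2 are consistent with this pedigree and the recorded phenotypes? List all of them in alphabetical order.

II-2 ∈ {Cc ZZ, Cc Zz}

C/I-1 un ·: CC|Cc
C/I-2 aff ·: cc
C/II-1 un I-1×I-2: Cc
C/II-2 un ·: Cc
C/III-1 aff II-2×II-1: cc
C/III-2 un II-2×II-1: CC|Cc
⇒ C over [I-1,I-2,II-1,II-2,III-1,III-2]: 4 consistent
Z/I-1 aff ·: zz
Z/I-2 un ·: ZZ|Zz
Z/II-1 un I-1×I-2: Zz
Z/II-2 un ·: ZZ|Zz
Z/III-1 ? II-2×II-1: ZZ|Zz|zz
Z/III-2 un II-2×II-1: ZZ|Zz
⇒ Z over [I-1,I-2,II-1,II-2,III-1,III-2]: 20 consistent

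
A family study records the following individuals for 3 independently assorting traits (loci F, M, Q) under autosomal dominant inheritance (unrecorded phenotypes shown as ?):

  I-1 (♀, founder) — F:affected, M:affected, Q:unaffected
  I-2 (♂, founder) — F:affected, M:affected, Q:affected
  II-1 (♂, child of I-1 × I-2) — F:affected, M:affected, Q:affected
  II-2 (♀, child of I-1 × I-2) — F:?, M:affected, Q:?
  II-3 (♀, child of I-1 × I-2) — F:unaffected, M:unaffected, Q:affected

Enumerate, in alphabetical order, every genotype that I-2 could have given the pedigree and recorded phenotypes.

F/I-1 aff ·: Ff
F/I-2 aff ·: Ff
F/II-1 aff I-1×I-2: Ff|FF
F/II-2 ? I-1×I-2: ff|Ff|FF
F/II-3 un I-1×I-2: ff
⇒ F over [I-1,I-2,II-1,II-2,II-3]: 6 consistent
M/I-1 aff ·: Mm
M/I-2 aff ·: Mm
M/II-1 aff I-1×I-2: Mm|MM
M/II-2 aff I-1×I-2: Mm|MM
M/II-3 un I-1×I-2: mm
⇒ M over [I-1,I-2,II-1,II-2,II-3]: 4 consistent
Q/I-1 un ·: qq
Q/I-2 aff ·: Qq|QQ
Q/II-1 aff I-1×I-2: Qq
Q/II-2 ? I-1×I-2: qq|Qq
Q/II-3 aff I-1×I-2: Qq
⇒ Q over [I-1,I-2,II-1,II-2,II-3]: 3 consistent

I-2 ∈ {Ff Mm QQ, Ff Mm Qq}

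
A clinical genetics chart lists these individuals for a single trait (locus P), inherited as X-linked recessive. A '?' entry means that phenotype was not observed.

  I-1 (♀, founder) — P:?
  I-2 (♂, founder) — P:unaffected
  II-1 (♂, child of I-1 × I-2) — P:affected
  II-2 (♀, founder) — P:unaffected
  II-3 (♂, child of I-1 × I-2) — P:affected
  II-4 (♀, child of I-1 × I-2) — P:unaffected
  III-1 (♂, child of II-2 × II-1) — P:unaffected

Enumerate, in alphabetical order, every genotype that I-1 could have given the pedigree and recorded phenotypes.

P/I-1 ? ·: X^PX^p|X^pX^p
P/I-2 un ·: X^PY
P/II-1 aff I-1×I-2: X^pY
P/II-2 un ·: X^PX^P|X^PX^p
P/II-3 aff I-1×I-2: X^pY
P/II-4 un I-1×I-2: X^PX^P|X^PX^p
P/III-1 un II-2×II-1: X^PY
⇒ P over [I-1,I-2,II-1,II-2,II-3,II-4,III-1]: 6 consistent

I-1 ∈ {X^PX^p, X^pX^p}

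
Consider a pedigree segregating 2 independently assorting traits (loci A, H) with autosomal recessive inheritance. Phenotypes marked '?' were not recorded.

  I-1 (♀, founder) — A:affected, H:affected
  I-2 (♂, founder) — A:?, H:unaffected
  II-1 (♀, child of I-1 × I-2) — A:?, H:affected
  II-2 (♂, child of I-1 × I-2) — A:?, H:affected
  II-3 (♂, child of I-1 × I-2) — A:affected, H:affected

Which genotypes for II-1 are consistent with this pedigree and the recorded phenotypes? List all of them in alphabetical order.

II-1 ∈ {Aa hh, aa hh}

A/I-1 aff ·: aa
A/I-2 ? ·: Aa|aa
A/II-1 ? I-1×I-2: Aa|aa
A/II-2 ? I-1×I-2: Aa|aa
A/II-3 aff I-1×I-2: aa
⇒ A over [I-1,I-2,II-1,II-2,II-3]: 5 consistent
H/I-1 aff ·: hh
H/I-2 un ·: Hh
H/II-1 aff I-1×I-2: hh
H/II-2 aff I-1×I-2: hh
H/II-3 aff I-1×I-2: hh
⇒ H over [I-1,I-2,II-1,II-2,II-3]: 1 consistent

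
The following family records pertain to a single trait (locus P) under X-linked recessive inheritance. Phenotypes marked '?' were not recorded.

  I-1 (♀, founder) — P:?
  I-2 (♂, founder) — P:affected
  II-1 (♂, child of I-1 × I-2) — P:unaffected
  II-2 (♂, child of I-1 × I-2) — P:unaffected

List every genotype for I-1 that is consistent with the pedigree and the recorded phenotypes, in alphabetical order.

P/I-1 ? ·: X^PX^P|X^PX^p
P/I-2 aff ·: X^pY
P/II-1 un I-1×I-2: X^PY
P/II-2 un I-1×I-2: X^PY
⇒ P over [I-1,I-2,II-1,II-2]: 2 consistent

I-1 ∈ {X^PX^P, X^PX^p}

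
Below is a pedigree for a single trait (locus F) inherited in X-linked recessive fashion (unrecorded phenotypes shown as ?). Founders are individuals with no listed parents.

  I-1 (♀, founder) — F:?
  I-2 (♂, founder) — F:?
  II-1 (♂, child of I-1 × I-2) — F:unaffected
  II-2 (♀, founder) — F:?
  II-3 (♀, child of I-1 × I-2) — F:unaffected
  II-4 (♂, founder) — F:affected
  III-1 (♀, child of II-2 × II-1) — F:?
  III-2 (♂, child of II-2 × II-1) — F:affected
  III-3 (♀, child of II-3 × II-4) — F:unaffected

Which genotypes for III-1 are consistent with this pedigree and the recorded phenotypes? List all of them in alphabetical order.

III-1 ∈ {X^FX^F, X^FX^f}

F/I-1 ? ·: X^FX^F|X^FX^f
F/I-2 ? ·: X^FY|X^fY
F/II-1 un I-1×I-2: X^FY
F/II-2 ? ·: X^FX^f|X^fX^f
F/II-3 un I-1×I-2: X^FX^F|X^FX^f
F/II-4 aff ·: X^fY
F/III-1 ? II-2×II-1: X^FX^F|X^FX^f
F/III-2 aff II-2×II-1: X^fY
F/III-3 un II-3×II-4: X^FX^f
⇒ F over [I-1,I-2,II-1,II-2,II-3,II-4,III-1,III-2,III-3]: 15 consistent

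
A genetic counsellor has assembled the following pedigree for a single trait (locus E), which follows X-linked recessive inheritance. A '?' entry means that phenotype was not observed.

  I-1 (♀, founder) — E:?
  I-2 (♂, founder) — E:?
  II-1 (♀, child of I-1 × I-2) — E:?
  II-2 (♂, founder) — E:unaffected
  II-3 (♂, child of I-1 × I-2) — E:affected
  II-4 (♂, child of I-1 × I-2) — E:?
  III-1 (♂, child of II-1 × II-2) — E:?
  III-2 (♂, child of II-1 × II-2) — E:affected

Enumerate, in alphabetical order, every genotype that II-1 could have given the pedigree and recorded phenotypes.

E/I-1 ? ·: X^EX^e|X^eX^e
E/I-2 ? ·: X^EY|X^eY
E/II-1 ? I-1×I-2: X^EX^e|X^eX^e
E/II-2 un ·: X^EY
E/II-3 aff I-1×I-2: X^eY
E/II-4 ? I-1×I-2: X^EY|X^eY
E/III-1 ? II-1×II-2: X^EY|X^eY
E/III-2 aff II-1×II-2: X^eY
⇒ E over [I-1,I-2,II-1,II-2,II-3,II-4,III-1,III-2]: 13 consistent

II-1 ∈ {X^EX^e, X^eX^e}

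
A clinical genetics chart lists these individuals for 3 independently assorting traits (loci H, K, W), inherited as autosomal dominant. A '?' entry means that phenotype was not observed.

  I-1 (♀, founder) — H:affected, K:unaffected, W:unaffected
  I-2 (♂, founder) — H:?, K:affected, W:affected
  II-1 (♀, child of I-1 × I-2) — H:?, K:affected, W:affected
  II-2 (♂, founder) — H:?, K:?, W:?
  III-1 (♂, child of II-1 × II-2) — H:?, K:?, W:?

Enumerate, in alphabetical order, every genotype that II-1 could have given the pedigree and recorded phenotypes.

II-1 ∈ {HH Kk Ww, Hh Kk Ww, hh Kk Ww}

H/I-1 aff ·: Hh|HH
H/I-2 ? ·: hh|Hh|HH
H/II-1 ? I-1×I-2: hh|Hh|HH
H/II-2 ? ·: hh|Hh|HH
H/III-1 ? II-1×II-2: hh|Hh|HH
⇒ H over [I-1,I-2,II-1,II-2,III-1]: 59 consistent
K/I-1 un ·: kk
K/I-2 aff ·: Kk|KK
K/II-1 aff I-1×I-2: Kk
K/II-2 ? ·: kk|Kk|KK
K/III-1 ? II-1×II-2: kk|Kk|KK
⇒ K over [I-1,I-2,II-1,II-2,III-1]: 14 consistent
W/I-1 un ·: ww
W/I-2 aff ·: Ww|WW
W/II-1 aff I-1×I-2: Ww
W/II-2 ? ·: ww|Ww|WW
W/III-1 ? II-1×II-2: ww|Ww|WW
⇒ W over [I-1,I-2,II-1,II-2,III-1]: 14 consistent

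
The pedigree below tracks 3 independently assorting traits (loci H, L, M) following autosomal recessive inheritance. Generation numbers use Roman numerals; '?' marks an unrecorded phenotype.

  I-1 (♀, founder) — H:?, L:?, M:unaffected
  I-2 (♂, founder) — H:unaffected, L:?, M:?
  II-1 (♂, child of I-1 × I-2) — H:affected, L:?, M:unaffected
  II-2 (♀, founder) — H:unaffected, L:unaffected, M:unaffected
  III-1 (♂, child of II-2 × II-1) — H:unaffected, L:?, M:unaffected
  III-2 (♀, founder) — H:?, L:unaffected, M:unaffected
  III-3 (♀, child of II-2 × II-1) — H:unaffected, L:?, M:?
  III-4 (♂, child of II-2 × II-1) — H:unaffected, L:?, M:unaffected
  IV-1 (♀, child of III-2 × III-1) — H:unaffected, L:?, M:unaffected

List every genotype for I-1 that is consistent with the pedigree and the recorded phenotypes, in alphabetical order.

I-1 ∈ {Hh LL MM, Hh LL Mm, Hh Ll MM, Hh Ll Mm, Hh ll MM, Hh ll Mm, hh LL MM, hh LL Mm, hh Ll MM, hh Ll Mm, hh ll MM, hh ll Mm}

H/I-1 ? ·: Hh|hh
H/I-2 un ·: Hh
H/II-1 aff I-1×I-2: hh
H/II-2 un ·: HH|Hh
H/III-1 un II-2×II-1: Hh
H/III-2 ? ·: HH|Hh|hh
H/III-3 un II-2×II-1: Hh
H/III-4 un II-2×II-1: Hh
H/IV-1 un III-2×III-1: HH|Hh
⇒ H over [I-1,I-2,II-1,II-2,III-1,III-2,III-3,III-4,IV-1]: 20 consistent
L/I-1 ? ·: LL|Ll|ll
L/I-2 ? ·: LL|Ll|ll
L/II-1 ? I-1×I-2: LL|Ll|ll
L/II-2 un ·: LL|Ll
L/III-1 ? II-2×II-1: LL|Ll|ll
L/III-2 un ·: LL|Ll
L/III-3 ? II-2×II-1: LL|Ll|ll
L/III-4 ? II-2×II-1: LL|Ll|ll
L/IV-1 ? III-2×III-1: LL|Ll|ll
⇒ L over [I-1,I-2,II-1,II-2,III-1,III-2,III-3,III-4,IV-1]: 1205 consistent
M/I-1 un ·: MM|Mm
M/I-2 ? ·: MM|Mm|mm
M/II-1 un I-1×I-2: MM|Mm
M/II-2 un ·: MM|Mm
M/III-1 un II-2×II-1: MM|Mm
M/III-2 un ·: MM|Mm
M/III-3 ? II-2×II-1: MM|Mm|mm
M/III-4 un II-2×II-1: MM|Mm
M/IV-1 un III-2×III-1: MM|Mm
⇒ M over [I-1,I-2,II-1,II-2,III-1,III-2,III-3,III-4,IV-1]: 474 consistent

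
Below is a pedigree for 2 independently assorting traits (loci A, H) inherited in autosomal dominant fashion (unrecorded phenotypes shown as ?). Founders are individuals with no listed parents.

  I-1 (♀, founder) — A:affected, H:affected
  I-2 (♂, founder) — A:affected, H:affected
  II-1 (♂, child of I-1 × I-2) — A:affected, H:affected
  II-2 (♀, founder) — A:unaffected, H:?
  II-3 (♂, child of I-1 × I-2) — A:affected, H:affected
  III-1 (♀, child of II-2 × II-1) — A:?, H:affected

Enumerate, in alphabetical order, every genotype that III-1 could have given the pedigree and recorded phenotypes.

III-1 ∈ {Aa HH, Aa Hh, aa HH, aa Hh}

A/I-1 aff ·: Aa|AA
A/I-2 aff ·: Aa|AA
A/II-1 aff I-1×I-2: Aa|AA
A/II-2 un ·: aa
A/II-3 aff I-1×I-2: Aa|AA
A/III-1 ? II-2×II-1: aa|Aa
⇒ A over [I-1,I-2,II-1,II-2,II-3,III-1]: 19 consistent
H/I-1 aff ·: Hh|HH
H/I-2 aff ·: Hh|HH
H/II-1 aff I-1×I-2: Hh|HH
H/II-2 ? ·: hh|Hh|HH
H/II-3 aff I-1×I-2: Hh|HH
H/III-1 aff II-2×II-1: Hh|HH
⇒ H over [I-1,I-2,II-1,II-2,II-3,III-1]: 58 consistent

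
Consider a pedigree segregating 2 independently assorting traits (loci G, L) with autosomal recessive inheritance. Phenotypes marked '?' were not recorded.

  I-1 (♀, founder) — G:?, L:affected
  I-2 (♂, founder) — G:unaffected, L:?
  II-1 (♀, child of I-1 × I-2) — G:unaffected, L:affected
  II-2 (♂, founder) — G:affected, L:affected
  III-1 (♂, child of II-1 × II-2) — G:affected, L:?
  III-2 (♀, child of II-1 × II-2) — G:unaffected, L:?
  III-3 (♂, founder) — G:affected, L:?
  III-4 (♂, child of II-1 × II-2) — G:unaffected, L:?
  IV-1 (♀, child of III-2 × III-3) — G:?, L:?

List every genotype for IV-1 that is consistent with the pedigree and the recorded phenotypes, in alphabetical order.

G/I-1 ? ·: GG|Gg|gg
G/I-2 un ·: GG|Gg
G/II-1 un I-1×I-2: Gg
G/II-2 aff ·: gg
G/III-1 aff II-1×II-2: gg
G/III-2 un II-1×II-2: Gg
G/III-3 aff ·: gg
G/III-4 un II-1×II-2: Gg
G/IV-1 ? III-2×III-3: Gg|gg
⇒ G over [I-1,I-2,II-1,II-2,III-1,III-2,III-3,III-4,IV-1]: 10 consistent
L/I-1 aff ·: ll
L/I-2 ? ·: Ll|ll
L/II-1 aff I-1×I-2: ll
L/II-2 aff ·: ll
L/III-1 ? II-1×II-2: ll
L/III-2 ? II-1×II-2: ll
L/III-3 ? ·: LL|Ll|ll
L/III-4 ? II-1×II-2: ll
L/IV-1 ? III-2×III-3: Ll|ll
⇒ L over [I-1,I-2,II-1,II-2,III-1,III-2,III-3,III-4,IV-1]: 8 consistent

IV-1 ∈ {Gg Ll, Gg ll, gg Ll, gg ll}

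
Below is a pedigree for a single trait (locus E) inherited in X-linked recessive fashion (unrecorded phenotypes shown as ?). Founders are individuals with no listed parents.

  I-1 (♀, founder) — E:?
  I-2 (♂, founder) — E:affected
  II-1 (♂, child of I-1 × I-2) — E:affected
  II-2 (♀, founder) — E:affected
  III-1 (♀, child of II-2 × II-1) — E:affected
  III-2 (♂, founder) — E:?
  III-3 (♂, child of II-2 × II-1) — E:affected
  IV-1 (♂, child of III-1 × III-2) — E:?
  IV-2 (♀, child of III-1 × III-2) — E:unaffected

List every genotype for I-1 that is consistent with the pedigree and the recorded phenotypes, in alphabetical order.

I-1 ∈ {X^EX^e, X^eX^e}

E/I-1 ? ·: X^EX^e|X^eX^e
E/I-2 aff ·: X^eY
E/II-1 aff I-1×I-2: X^eY
E/II-2 aff ·: X^eX^e
E/III-1 aff II-2×II-1: X^eX^e
E/III-2 ? ·: X^EY
E/III-3 aff II-2×II-1: X^eY
E/IV-1 ? III-1×III-2: X^eY
E/IV-2 un III-1×III-2: X^EX^e
⇒ E over [I-1,I-2,II-1,II-2,III-1,III-2,III-3,IV-1,IV-2]: 2 consistent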